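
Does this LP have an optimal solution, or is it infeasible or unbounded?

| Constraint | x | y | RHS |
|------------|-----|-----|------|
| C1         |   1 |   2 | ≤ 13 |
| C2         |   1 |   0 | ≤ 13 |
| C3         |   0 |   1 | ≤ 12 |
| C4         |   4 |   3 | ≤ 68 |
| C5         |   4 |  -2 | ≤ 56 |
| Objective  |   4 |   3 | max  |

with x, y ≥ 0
The point (13, 0) satisfies every constraint, so the LP is feasible; the constraints give x ≤ 13 and y ≤ 12, which with x, y ≥ 0 keep the feasible region inside a bounded box. A feasible, bounded LP attains a finite optimum at a vertex.

Feasible with finite optimum z* = 52 at (13, 0).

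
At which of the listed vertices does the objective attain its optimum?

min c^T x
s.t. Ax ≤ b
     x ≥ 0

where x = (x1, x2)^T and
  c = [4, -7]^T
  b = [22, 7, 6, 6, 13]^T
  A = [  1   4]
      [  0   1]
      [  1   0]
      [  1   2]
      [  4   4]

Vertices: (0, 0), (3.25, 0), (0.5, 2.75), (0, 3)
Evaluating z = 4x1 - 7x2 at each vertex:
  (0, 0): z = 0
  (3.25, 0): z = 13
  (0.5, 2.75): z = -17.25
  (0, 3): z = -21

The smallest value is z = -21, attained at (0, 3).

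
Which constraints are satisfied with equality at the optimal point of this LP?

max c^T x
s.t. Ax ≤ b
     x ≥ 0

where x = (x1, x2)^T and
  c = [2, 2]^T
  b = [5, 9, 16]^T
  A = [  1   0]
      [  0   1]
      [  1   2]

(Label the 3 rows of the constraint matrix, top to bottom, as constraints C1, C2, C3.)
Optimal: x1 = 5, x2 = 5.5
Binding: C1, C3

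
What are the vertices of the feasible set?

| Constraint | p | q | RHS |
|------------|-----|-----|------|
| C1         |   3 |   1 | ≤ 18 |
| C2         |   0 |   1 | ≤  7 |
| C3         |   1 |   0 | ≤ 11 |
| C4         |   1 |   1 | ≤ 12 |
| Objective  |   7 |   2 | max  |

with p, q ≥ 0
Each vertex is the intersection of two constraint boundaries that also satisfies all remaining constraints:
  p = 0 and q = 0 → (0, 0)
  3p + q = 18 and q = 0 → (6, 0)
  3p + q = 18 and q = 7 → (3.667, 7)
  q = 7 and p = 0 → (0, 7)

Vertices: (0, 0), (6, 0), (3.667, 7), (0, 7)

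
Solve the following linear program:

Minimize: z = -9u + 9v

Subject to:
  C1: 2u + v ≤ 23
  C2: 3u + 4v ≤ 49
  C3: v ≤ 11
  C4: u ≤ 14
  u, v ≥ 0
u = 11.5, v = 0, z = -103.5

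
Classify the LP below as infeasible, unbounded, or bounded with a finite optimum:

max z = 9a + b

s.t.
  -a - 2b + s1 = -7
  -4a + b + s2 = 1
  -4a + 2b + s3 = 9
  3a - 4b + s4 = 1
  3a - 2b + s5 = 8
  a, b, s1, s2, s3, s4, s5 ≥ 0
Feasible point: (1, 3) satisfies every constraint, so the LP is feasible.
Direction d = (1, 2): for each constraint row a, a·d ≤ 0 —
  (-1)(1) + (-2)(2) = -5 ≤ 0
  (-4)(1) + (1)(2) = -2 ≤ 0
  (-4)(1) + (2)(2) = 0 ≤ 0
  (3)(1) + (-4)(2) = -5 ≤ 0
  (3)(1) + (-2)(2) = -1 ≤ 0
and d ≥ 0, so (1, 3) + t·d stays feasible for every t ≥ 0. Along this ray z = 9a + b changes by 11 per unit t, so z → +∞.

The LP is unbounded; z can be made arbitrarily large.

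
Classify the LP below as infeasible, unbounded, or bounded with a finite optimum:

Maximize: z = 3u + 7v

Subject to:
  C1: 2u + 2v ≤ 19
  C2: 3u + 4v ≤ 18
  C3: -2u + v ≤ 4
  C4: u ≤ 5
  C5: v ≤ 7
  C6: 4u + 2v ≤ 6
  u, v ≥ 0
The point (0, 3) satisfies every constraint, so the LP is feasible; the constraints give u ≤ 5 and v ≤ 7, which with u, v ≥ 0 keep the feasible region inside a bounded box. A feasible, bounded LP attains a finite optimum at a vertex.

Evaluating z = 3u + 7v at each vertex:
  (0, 0): z = 0
  (1.5, 0): z = 4.5
  (0, 3): z = 21

Bounded optimum: z* = 21 at (0, 3).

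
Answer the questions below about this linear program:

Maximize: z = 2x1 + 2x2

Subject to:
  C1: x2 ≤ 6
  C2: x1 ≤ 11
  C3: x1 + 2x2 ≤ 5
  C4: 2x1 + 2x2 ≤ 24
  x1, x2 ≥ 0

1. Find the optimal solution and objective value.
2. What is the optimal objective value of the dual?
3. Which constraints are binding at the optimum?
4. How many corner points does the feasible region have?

1. x1 = 5, x2 = 0, z = 10
2. 10 (by strong duality, equal to the primal optimum)
3. C3, x2 ≥ 0
4. 3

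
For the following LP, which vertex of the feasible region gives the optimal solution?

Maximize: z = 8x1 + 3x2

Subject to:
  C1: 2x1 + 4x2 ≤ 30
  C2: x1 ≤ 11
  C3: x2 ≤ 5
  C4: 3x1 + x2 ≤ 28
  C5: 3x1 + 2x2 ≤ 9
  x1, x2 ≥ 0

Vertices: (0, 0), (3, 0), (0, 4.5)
(3, 0) with z = 24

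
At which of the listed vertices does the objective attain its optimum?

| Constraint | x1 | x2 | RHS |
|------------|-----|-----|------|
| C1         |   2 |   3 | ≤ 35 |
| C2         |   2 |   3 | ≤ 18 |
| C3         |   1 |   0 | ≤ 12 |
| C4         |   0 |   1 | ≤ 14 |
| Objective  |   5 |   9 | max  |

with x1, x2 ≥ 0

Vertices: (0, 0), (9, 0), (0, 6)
Evaluating z = 5x1 + 9x2 at each vertex:
  (0, 0): z = 0
  (9, 0): z = 45
  (0, 6): z = 54

The largest value is z = 54, attained at (0, 6).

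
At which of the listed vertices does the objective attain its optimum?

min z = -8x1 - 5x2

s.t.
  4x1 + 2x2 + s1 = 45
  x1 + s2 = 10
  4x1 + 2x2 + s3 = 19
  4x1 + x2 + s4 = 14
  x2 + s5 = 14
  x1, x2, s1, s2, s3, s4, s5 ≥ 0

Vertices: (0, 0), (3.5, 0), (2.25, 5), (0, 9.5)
Evaluating z = -8x1 - 5x2 at each vertex:
  (0, 0): z = 0
  (3.5, 0): z = -28
  (2.25, 5): z = -43
  (0, 9.5): z = -47.5

The smallest value is z = -47.5, attained at (0, 9.5).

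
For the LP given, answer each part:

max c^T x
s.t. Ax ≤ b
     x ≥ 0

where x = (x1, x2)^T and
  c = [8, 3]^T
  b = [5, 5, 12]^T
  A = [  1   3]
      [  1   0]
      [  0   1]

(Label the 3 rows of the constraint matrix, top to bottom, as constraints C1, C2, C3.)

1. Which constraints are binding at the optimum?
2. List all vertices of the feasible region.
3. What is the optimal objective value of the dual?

1. C1, C2, x2 ≥ 0
2. (0, 0), (5, 0), (0, 1.667)
3. 40 (by strong duality, equal to the primal optimum)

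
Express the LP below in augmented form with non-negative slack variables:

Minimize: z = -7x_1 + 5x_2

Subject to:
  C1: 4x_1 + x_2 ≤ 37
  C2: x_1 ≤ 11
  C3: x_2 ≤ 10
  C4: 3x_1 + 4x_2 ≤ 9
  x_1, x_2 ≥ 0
min z = -7x_1 + 5x_2

s.t.
  4x_1 + x_2 + s1 = 37
  x_1 + s2 = 11
  x_2 + s3 = 10
  3x_1 + 4x_2 + s4 = 9
  x_1, x_2, s1, s2, s3, s4 ≥ 0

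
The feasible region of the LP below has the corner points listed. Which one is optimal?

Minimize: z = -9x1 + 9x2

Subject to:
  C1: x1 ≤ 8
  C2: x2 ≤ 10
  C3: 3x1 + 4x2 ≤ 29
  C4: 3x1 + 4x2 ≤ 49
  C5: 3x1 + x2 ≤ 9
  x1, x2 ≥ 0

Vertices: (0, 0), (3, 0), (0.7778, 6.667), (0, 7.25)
Evaluating z = -9x1 + 9x2 at each vertex:
  (0, 0): z = 0
  (3, 0): z = -27
  (0.7778, 6.667): z = 53
  (0, 7.25): z = 65.25

The smallest value is z = -27, attained at (3, 0).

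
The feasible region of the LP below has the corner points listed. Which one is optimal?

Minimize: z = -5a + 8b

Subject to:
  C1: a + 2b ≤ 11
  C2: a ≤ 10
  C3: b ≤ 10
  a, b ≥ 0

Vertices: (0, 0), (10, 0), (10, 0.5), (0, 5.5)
Evaluating z = -5a + 8b at each vertex:
  (0, 0): z = 0
  (10, 0): z = -50
  (10, 0.5): z = -46
  (0, 5.5): z = 44

The smallest value is z = -50, attained at (10, 0).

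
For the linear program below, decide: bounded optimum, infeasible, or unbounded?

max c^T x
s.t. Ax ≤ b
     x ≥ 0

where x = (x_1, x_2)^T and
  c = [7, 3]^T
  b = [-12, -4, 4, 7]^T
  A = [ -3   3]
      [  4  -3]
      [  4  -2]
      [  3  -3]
One constraint requires 3x_1 - 3x_2 ≤ 7, while the constraint -3x_1 + 3x_2 ≤ -12 is equivalent to 3x_1 - 3x_2 ≥ 12. Together they would need 12 ≤ 3x_1 - 3x_2 ≤ 7, which is impossible since 12 > 7. No point satisfies all constraints.

Infeasible: no point satisfies all constraints simultaneously.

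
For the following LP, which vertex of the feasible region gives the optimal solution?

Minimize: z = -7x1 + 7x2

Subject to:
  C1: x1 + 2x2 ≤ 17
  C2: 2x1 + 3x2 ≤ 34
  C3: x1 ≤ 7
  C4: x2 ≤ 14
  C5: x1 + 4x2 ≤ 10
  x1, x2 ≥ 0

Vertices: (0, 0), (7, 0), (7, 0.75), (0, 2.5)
(7, 0) with z = -49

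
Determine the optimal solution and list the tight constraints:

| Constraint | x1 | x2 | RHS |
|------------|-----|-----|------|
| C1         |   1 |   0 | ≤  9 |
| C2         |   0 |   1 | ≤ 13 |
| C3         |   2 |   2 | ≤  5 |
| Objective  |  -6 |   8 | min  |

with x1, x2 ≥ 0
Optimal: x1 = 2.5, x2 = 0
Slack at optimum:
  C1: slack = 6.5
  C2: slack = 13
  C3: slack = 0 (binding)
  x1 ≥ 0: x1 = 2.5
  x2 ≥ 0: x2 = 0 (binding)
Binding constraints: C3, x2 ≥ 0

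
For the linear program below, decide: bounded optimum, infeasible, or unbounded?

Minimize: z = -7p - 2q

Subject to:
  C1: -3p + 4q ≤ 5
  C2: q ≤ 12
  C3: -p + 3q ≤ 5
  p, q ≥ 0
Feasible point: (0, 0) satisfies every constraint, so the LP is feasible.
Direction d = (1, 0): for each constraint row a, a·d ≤ 0 —
  (-3)(1) + (4)(0) = -3 ≤ 0
  (0)(1) + (1)(0) = 0 ≤ 0
  (-1)(1) + (3)(0) = -1 ≤ 0
and d ≥ 0, so (0, 0) + t·d stays feasible for every t ≥ 0. Along this ray z = -7p - 2q changes by -7 per unit t, so z → −∞.

Unbounded: there is a feasible ray along which z → −∞.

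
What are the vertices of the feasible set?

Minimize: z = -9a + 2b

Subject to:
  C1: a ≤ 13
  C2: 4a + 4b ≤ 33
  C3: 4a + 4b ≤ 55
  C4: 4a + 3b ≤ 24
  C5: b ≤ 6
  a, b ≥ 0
Each vertex is the intersection of two constraint boundaries that also satisfies all remaining constraints:
  a = 0 and b = 0 → (0, 0)
  4a + 3b = 24 and b = 0 → (6, 0)
  4a + 3b = 24 and b = 6 → (1.5, 6)
  b = 6 and a = 0 → (0, 6)

Vertices: (0, 0), (6, 0), (1.5, 6), (0, 6)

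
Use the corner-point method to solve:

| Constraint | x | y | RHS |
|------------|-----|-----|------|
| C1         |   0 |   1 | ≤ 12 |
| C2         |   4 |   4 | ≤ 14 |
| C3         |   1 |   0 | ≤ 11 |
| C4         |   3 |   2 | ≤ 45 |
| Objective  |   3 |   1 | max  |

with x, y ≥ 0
Each vertex is the intersection of two constraint boundaries that also satisfies all remaining constraints:
  x = 0 and y = 0 → (0, 0)
  4x + 4y = 14 and y = 0 → (3.5, 0)
  4x + 4y = 14 and x = 0 → (0, 3.5)

Evaluating z = 3x + y at each vertex:
  (0, 0): z = 0
  (3.5, 0): z = 10.5
  (0, 3.5): z = 3.5

The maximum is at (3.5, 0) with z = 10.5.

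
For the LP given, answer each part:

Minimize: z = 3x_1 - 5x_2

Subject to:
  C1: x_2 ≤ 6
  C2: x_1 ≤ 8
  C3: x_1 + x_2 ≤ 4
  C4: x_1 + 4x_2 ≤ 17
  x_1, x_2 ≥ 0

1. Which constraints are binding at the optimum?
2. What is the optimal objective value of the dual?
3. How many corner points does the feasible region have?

1. C3, x_1 ≥ 0
2. -20 (by strong duality, equal to the primal optimum)
3. 3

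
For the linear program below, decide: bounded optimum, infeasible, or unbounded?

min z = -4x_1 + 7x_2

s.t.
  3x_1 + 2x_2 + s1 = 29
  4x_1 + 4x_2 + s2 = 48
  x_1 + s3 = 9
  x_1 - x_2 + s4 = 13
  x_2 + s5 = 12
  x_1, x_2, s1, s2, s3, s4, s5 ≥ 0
The point (9, 0) satisfies every constraint, so the LP is feasible; the constraints give x_1 ≤ 9 and x_2 ≤ 12, which with x_1, x_2 ≥ 0 keep the feasible region inside a bounded box. A feasible, bounded LP attains a finite optimum at a vertex.

Evaluating z = -4x_1 + 7x_2 at each vertex:
  (0, 0): z = 0
  (9, 0): z = -36
  (9, 1): z = -29
  (5, 7): z = 29
  (0, 12): z = 84

Bounded optimum: z* = -36 at (9, 0).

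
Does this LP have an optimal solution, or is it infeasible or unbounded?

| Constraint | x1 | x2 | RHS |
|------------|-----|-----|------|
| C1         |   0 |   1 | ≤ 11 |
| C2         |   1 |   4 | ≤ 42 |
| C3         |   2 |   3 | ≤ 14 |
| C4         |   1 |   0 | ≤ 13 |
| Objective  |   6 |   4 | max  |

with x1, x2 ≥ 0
The point (7, 0) satisfies every constraint, so the LP is feasible; the constraints give x1 ≤ 13 and x2 ≤ 11, which with x1, x2 ≥ 0 keep the feasible region inside a bounded box. A feasible, bounded LP attains a finite optimum at a vertex.

Evaluating z = 6x1 + 4x2 at each vertex:
  (0, 0): z = 0
  (7, 0): z = 42
  (0, 4.667): z = 18.67

Feasible with finite optimum z* = 42 at (7, 0).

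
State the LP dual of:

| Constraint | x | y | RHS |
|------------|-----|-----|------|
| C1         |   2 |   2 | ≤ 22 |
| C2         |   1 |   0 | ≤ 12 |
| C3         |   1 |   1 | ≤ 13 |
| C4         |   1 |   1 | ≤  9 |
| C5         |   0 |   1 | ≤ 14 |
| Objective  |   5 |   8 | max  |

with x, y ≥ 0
Minimize: z = 22y1 + 12y2 + 13y3 + 9y4 + 14y5

Subject to:
  C1: -2y1 - y2 - y3 - y4 ≤ -5
  C2: -2y1 - y3 - y4 - y5 ≤ -8
  y1, y2, y3, y4, y5 ≥ 0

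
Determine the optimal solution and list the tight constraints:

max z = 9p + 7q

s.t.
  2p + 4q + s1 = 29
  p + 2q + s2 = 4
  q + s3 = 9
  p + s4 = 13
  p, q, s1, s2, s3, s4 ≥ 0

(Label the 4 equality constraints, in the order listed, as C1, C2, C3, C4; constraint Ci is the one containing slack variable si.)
Optimal: p = 4, q = 0
Binding: C2, q ≥ 0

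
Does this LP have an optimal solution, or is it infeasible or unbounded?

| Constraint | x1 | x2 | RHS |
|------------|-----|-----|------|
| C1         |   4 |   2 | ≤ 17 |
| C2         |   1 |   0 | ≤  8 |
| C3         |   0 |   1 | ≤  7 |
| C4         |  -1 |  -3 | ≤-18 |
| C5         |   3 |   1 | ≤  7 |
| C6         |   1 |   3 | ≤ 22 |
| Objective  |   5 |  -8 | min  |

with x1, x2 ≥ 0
The point (0, 7) satisfies every constraint, so the LP is feasible; the constraints give x1 ≤ 8 and x2 ≤ 7, which with x1, x2 ≥ 0 keep the feasible region inside a bounded box. A feasible, bounded LP attains a finite optimum at a vertex.

Bounded optimum: z* = -56 at (0, 7).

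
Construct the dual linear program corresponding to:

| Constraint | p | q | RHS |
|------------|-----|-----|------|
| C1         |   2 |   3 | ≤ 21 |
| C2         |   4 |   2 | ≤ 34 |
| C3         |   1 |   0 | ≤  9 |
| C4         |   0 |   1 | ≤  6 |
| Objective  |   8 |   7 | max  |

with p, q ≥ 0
Minimize: z = 21y1 + 34y2 + 9y3 + 6y4

Subject to:
  C1: -2y1 - 4y2 - y3 ≤ -8
  C2: -3y1 - 2y2 - y4 ≤ -7
  y1, y2, y3, y4 ≥ 0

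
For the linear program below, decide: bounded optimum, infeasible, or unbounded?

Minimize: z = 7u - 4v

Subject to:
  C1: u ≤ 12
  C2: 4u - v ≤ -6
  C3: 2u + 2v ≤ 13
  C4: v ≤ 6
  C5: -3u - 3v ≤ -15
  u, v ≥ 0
The point (0, 6) satisfies every constraint, so the LP is feasible; the constraints give u ≤ 12 and v ≤ 6, which with u, v ≥ 0 keep the feasible region inside a bounded box. A feasible, bounded LP attains a finite optimum at a vertex.

Evaluating z = 7u - 4v at each vertex:
  (0, 6): z = -24

Bounded optimum: z* = -24 at (0, 6).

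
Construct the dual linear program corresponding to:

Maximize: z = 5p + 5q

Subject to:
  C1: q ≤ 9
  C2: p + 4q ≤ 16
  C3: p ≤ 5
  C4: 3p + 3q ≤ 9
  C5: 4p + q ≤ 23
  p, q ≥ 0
Minimize: z = 9y1 + 16y2 + 5y3 + 9y4 + 23y5

Subject to:
  C1: -y2 - y3 - 3y4 - 4y5 ≤ -5
  C2: -y1 - 4y2 - 3y4 - y5 ≤ -5
  y1, y2, y3, y4, y5 ≥ 0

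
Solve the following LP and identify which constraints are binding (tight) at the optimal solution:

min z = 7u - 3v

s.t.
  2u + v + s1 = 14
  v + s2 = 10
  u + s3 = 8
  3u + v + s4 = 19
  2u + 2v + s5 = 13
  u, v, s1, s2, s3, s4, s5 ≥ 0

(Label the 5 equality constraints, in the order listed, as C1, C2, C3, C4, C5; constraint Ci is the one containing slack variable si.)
Optimal: u = 0, v = 6.5
Slack at optimum:
  C1: slack = 7.5
  C2: slack = 3.5
  C3: slack = 8
  C4: slack = 12.5
  C5: slack = 0 (binding)
  u ≥ 0: u = 0 (binding)
  v ≥ 0: v = 6.5
Binding constraints: C5, u ≥ 0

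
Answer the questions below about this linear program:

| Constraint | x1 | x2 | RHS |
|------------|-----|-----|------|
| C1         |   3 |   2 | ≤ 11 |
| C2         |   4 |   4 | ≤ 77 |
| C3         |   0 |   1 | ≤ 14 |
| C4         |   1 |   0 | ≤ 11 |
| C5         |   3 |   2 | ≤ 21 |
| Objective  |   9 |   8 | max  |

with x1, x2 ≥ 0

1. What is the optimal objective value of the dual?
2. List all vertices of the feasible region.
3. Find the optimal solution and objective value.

1. 44 (by strong duality, equal to the primal optimum)
2. (0, 0), (3.667, 0), (0, 5.5)
3. x1 = 0, x2 = 5.5, z = 44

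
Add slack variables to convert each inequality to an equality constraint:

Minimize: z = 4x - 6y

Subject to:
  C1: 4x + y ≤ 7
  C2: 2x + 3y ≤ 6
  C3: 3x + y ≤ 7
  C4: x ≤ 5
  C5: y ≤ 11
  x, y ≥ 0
min z = 4x - 6y

s.t.
  4x + y + s1 = 7
  2x + 3y + s2 = 6
  3x + y + s3 = 7
  x + s4 = 5
  y + s5 = 11
  x, y, s1, s2, s3, s4, s5 ≥ 0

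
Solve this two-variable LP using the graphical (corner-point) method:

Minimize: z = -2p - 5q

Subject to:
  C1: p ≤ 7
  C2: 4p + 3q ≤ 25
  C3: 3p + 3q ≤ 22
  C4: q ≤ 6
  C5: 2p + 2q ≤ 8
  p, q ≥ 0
Each vertex is the intersection of two constraint boundaries that also satisfies all remaining constraints:
  p = 0 and q = 0 → (0, 0)
  2p + 2q = 8 and q = 0 → (4, 0)
  2p + 2q = 8 and p = 0 → (0, 4)

Evaluating z = -2p - 5q at each vertex:
  (0, 0): z = 0
  (4, 0): z = -8
  (0, 4): z = -20

The minimum is at (0, 4) with z = -20.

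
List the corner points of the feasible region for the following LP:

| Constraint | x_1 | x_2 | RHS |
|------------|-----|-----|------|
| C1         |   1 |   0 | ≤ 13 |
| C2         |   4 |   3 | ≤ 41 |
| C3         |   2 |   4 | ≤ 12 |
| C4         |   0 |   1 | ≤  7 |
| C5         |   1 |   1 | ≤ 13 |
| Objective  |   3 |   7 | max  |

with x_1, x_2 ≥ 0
Each vertex is the intersection of two constraint boundaries that also satisfies all remaining constraints:
  x_1 = 0 and x_2 = 0 → (0, 0)
  2x_1 + 4x_2 = 12 and x_2 = 0 → (6, 0)
  2x_1 + 4x_2 = 12 and x_1 = 0 → (0, 3)

Vertices: (0, 0), (6, 0), (0, 3)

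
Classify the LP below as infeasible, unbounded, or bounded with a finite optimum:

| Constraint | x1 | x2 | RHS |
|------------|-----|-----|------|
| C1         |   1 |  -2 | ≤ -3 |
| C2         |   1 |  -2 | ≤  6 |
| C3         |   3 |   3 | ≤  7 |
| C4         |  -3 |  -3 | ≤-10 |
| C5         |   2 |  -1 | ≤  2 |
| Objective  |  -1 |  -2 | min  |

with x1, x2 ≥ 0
C3 requires 3x1 + 3x2 ≤ 7, while C4 (-3x1 - 3x2 ≤ -10) is equivalent to 3x1 + 3x2 ≥ 10. Together they would need 10 ≤ 3x1 + 3x2 ≤ 7, which is impossible since 10 > 7. No point satisfies all constraints.

Infeasible: no point satisfies all constraints simultaneously.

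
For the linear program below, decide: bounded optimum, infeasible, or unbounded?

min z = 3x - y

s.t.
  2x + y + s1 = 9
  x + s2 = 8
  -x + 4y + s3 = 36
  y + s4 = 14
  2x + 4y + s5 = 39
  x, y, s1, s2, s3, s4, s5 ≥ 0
The point (0, 9) satisfies every constraint, so the LP is feasible; the constraints give x ≤ 8 and y ≤ 14, which with x, y ≥ 0 keep the feasible region inside a bounded box. A feasible, bounded LP attains a finite optimum at a vertex.

Evaluating z = 3x - y at each vertex:
  (0, 0): z = 0
  (4.5, 0): z = 13.5
  (0, 9): z = -9

Feasible with finite optimum z* = -9 at (0, 9).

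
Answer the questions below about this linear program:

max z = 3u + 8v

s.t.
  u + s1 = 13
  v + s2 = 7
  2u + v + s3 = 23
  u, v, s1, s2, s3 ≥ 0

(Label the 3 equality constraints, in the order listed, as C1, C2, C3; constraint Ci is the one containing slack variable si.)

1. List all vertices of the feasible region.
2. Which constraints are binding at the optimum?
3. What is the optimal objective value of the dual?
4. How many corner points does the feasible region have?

1. (0, 0), (11.5, 0), (8, 7), (0, 7)
2. C2, C3
3. 80 (by strong duality, equal to the primal optimum)
4. 4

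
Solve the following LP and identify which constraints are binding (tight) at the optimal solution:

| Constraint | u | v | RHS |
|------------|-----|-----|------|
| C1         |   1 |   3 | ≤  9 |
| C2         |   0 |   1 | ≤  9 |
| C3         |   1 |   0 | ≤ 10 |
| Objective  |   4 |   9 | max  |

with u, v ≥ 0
Optimal: u = 9, v = 0
Slack at optimum:
  C1: slack = 0 (binding)
  C2: slack = 9
  C3: slack = 1
  u ≥ 0: u = 9
  v ≥ 0: v = 0 (binding)
Binding constraints: C1, v ≥ 0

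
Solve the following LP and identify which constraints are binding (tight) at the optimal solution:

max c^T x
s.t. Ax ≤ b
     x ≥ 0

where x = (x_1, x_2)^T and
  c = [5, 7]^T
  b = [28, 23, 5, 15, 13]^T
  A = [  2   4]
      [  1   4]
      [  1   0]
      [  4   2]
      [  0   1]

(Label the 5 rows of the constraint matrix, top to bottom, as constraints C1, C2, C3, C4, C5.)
Optimal: x_1 = 1, x_2 = 5.5
Binding: C2, C4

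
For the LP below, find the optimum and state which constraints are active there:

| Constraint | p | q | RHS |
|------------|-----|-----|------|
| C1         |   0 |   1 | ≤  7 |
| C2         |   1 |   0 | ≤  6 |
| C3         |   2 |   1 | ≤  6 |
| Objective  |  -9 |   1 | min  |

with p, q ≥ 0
Optimal: p = 3, q = 0
Binding: C3, q ≥ 0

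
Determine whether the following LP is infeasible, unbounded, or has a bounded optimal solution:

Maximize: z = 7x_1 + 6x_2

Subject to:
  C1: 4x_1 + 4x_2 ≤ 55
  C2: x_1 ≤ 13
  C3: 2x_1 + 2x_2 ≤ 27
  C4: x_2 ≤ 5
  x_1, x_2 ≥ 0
The point (13, 0.5) satisfies every constraint, so the LP is feasible; the constraints give x_1 ≤ 13 and x_2 ≤ 5, which with x_1, x_2 ≥ 0 keep the feasible region inside a bounded box. A feasible, bounded LP attains a finite optimum at a vertex.

Evaluating z = 7x_1 + 6x_2 at each vertex:
  (0, 0): z = 0
  (13, 0): z = 91
  (13, 0.5): z = 94
  (8.5, 5): z = 89.5
  (0, 5): z = 30

Feasible with finite optimum z* = 94 at (13, 0.5).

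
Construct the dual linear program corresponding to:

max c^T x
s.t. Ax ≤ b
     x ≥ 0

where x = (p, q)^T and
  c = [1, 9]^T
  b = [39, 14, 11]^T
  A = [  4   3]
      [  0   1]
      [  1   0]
Minimize: z = 39y1 + 14y2 + 11y3

Subject to:
  C1: -4y1 - y3 ≤ -1
  C2: -3y1 - y2 ≤ -9
  y1, y2, y3 ≥ 0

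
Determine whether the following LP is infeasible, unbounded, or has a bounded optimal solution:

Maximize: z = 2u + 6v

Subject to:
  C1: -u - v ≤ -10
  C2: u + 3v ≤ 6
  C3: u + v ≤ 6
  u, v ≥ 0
C3 requires u + v ≤ 6, while C1 (-u - v ≤ -10) is equivalent to u + v ≥ 10. Together they would need 10 ≤ u + v ≤ 6, which is impossible since 10 > 6. No point satisfies all constraints.

Infeasible: no point satisfies all constraints simultaneously.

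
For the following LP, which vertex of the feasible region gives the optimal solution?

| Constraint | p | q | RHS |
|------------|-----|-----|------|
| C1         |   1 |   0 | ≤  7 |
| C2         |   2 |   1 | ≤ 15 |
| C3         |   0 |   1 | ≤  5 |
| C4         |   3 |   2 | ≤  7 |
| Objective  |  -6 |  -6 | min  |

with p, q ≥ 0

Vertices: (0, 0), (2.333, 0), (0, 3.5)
Evaluating z = -6p - 6q at each vertex:
  (0, 0): z = 0
  (2.333, 0): z = -14
  (0, 3.5): z = -21

The smallest value is z = -21, attained at (0, 3.5).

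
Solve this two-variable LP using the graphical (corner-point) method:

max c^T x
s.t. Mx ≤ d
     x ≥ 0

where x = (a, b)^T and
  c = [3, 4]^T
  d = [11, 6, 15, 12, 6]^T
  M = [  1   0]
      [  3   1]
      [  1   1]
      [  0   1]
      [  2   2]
Each vertex is the intersection of two constraint boundaries that also satisfies all remaining constraints:
  a = 0 and b = 0 → (0, 0)
  3a + b = 6 and b = 0 → (2, 0)
  3a + b = 6 and 2a + 2b = 6 → (1.5, 1.5)
  2a + 2b = 6 and a = 0 → (0, 3)

Evaluating z = 3a + 4b at each vertex:
  (0, 0): z = 0
  (2, 0): z = 6
  (1.5, 1.5): z = 10.5
  (0, 3): z = 12

The maximum is at (0, 3) with z = 12.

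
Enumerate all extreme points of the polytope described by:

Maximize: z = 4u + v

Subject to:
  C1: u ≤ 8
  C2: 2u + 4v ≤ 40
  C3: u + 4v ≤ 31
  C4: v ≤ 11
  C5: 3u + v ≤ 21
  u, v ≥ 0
Each vertex is the intersection of two constraint boundaries that also satisfies all remaining constraints:
  u = 0 and v = 0 → (0, 0)
  3u + v = 21 and v = 0 → (7, 0)
  u + 4v = 31 and 3u + v = 21 → (4.818, 6.545)
  u + 4v = 31 and u = 0 → (0, 7.75)

Vertices: (0, 0), (7, 0), (4.818, 6.545), (0, 7.75)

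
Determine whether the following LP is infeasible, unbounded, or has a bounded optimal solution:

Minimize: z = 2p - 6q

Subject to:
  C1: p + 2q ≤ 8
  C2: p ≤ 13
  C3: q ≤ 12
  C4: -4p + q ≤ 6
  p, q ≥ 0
The point (0, 4) satisfies every constraint, so the LP is feasible; the constraints give p ≤ 13 and q ≤ 12, which with p, q ≥ 0 keep the feasible region inside a bounded box. A feasible, bounded LP attains a finite optimum at a vertex.

Evaluating z = 2p - 6q at each vertex:
  (0, 0): z = 0
  (8, 0): z = 16
  (0, 4): z = -24

Feasible with finite optimum z* = -24 at (0, 4).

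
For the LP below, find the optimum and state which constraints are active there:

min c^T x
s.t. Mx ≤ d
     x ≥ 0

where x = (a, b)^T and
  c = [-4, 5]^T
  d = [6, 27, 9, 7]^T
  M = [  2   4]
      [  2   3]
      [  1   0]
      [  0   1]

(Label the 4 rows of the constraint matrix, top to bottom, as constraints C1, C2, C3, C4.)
Optimal: a = 3, b = 0
Binding: C1, b ≥ 0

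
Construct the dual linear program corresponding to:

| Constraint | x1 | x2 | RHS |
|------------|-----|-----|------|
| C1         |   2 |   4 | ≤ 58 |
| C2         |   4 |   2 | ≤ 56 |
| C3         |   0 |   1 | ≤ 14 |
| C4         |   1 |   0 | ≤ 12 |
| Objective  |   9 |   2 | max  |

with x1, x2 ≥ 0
Minimize: z = 58y1 + 56y2 + 14y3 + 12y4

Subject to:
  C1: -2y1 - 4y2 - y4 ≤ -9
  C2: -4y1 - 2y2 - y3 ≤ -2
  y1, y2, y3, y4 ≥ 0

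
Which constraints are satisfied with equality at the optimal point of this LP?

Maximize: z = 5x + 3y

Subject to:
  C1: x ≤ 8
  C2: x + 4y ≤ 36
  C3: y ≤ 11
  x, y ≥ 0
Optimal: x = 8, y = 7
Slack at optimum:
  C1: slack = 0 (binding)
  C2: slack = 0 (binding)
  C3: slack = 4
  x ≥ 0: x = 8
  y ≥ 0: y = 7
Binding constraints: C1, C2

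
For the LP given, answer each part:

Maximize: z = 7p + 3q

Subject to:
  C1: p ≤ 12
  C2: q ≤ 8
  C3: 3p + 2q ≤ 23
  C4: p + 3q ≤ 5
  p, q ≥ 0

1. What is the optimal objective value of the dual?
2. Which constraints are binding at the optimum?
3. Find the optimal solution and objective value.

1. 35 (by strong duality, equal to the primal optimum)
2. C4, q ≥ 0
3. p = 5, q = 0, z = 35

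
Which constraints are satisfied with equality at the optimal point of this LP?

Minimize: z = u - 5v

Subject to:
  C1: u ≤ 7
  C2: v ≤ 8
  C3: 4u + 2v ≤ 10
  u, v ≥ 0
Optimal: u = 0, v = 5
Slack at optimum:
  C1: slack = 7
  C2: slack = 3
  C3: slack = 0 (binding)
  u ≥ 0: u = 0 (binding)
  v ≥ 0: v = 5
Binding constraints: C3, u ≥ 0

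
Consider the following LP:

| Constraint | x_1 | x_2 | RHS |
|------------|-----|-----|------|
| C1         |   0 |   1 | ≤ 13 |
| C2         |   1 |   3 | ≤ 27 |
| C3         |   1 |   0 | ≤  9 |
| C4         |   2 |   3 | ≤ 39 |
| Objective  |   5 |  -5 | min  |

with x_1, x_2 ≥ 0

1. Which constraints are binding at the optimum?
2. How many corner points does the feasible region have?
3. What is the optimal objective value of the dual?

1. C2, x_1 ≥ 0
2. 4
3. -45 (by strong duality, equal to the primal optimum)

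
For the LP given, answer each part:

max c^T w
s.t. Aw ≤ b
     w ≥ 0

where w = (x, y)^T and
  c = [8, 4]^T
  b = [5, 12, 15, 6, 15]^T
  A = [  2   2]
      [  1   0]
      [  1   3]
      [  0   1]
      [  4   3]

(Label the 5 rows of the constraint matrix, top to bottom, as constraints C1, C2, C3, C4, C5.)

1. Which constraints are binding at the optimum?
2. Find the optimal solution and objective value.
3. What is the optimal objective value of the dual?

1. C1, y ≥ 0
2. x = 2.5, y = 0, z = 20
3. 20 (by strong duality, equal to the primal optimum)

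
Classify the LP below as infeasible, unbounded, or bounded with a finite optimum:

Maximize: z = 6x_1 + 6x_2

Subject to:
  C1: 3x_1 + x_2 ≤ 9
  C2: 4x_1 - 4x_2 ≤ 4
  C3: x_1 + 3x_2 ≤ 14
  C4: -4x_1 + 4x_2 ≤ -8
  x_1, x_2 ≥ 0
C2 requires 4x_1 - 4x_2 ≤ 4, while C4 (-4x_1 + 4x_2 ≤ -8) is equivalent to 4x_1 - 4x_2 ≥ 8. Together they would need 8 ≤ 4x_1 - 4x_2 ≤ 4, which is impossible since 8 > 4. No point satisfies all constraints.

The feasible region is empty; the LP is infeasible.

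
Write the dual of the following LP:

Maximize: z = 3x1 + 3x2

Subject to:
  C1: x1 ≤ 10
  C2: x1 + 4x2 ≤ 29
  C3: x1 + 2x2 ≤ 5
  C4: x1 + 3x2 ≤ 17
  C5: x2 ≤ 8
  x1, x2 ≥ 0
Minimize: z = 10y1 + 29y2 + 5y3 + 17y4 + 8y5

Subject to:
  C1: -y1 - y2 - y3 - y4 ≤ -3
  C2: -4y2 - 2y3 - 3y4 - y5 ≤ -3
  y1, y2, y3, y4, y5 ≥ 0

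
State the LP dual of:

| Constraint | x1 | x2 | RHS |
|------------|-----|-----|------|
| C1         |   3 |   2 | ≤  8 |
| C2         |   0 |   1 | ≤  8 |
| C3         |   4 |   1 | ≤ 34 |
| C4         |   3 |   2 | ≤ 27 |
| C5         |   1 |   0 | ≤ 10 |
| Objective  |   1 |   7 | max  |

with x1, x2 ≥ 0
Minimize: z = 8y1 + 8y2 + 34y3 + 27y4 + 10y5

Subject to:
  C1: -3y1 - 4y3 - 3y4 - y5 ≤ -1
  C2: -2y1 - y2 - y3 - 2y4 ≤ -7
  y1, y2, y3, y4, y5 ≥ 0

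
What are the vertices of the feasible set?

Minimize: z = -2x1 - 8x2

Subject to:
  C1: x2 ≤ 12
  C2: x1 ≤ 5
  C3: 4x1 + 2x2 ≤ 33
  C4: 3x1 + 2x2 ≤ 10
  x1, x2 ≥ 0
Each vertex is the intersection of two constraint boundaries that also satisfies all remaining constraints:
  x1 = 0 and x2 = 0 → (0, 0)
  3x1 + 2x2 = 10 and x2 = 0 → (3.333, 0)
  3x1 + 2x2 = 10 and x1 = 0 → (0, 5)

Vertices: (0, 0), (3.333, 0), (0, 5)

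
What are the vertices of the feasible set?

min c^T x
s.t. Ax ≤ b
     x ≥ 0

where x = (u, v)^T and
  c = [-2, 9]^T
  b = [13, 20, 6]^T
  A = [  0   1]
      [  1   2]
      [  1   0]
Each vertex is the intersection of two constraint boundaries that also satisfies all remaining constraints:
  u = 0 and v = 0 → (0, 0)
  u = 6 and v = 0 → (6, 0)
  u + 2v = 20 and u = 6 → (6, 7)
  u + 2v = 20 and u = 0 → (0, 10)

Vertices: (0, 0), (6, 0), (6, 7), (0, 10)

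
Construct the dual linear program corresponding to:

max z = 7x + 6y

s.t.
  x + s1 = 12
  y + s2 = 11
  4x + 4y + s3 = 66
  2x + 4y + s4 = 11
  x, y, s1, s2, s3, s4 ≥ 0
Minimize: z = 12y1 + 11y2 + 66y3 + 11y4

Subject to:
  C1: -y1 - 4y3 - 2y4 ≤ -7
  C2: -y2 - 4y3 - 4y4 ≤ -6
  y1, y2, y3, y4 ≥ 0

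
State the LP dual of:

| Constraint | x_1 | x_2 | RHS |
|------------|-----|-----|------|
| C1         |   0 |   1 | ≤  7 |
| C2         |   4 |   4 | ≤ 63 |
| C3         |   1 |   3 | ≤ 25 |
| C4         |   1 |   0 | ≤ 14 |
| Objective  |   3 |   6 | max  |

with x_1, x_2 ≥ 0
Minimize: z = 7y1 + 63y2 + 25y3 + 14y4

Subject to:
  C1: -4y2 - y3 - y4 ≤ -3
  C2: -y1 - 4y2 - 3y3 ≤ -6
  y1, y2, y3, y4 ≥ 0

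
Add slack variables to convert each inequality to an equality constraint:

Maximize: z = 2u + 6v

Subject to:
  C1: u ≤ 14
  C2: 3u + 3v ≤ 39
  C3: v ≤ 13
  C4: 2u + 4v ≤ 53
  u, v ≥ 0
max z = 2u + 6v

s.t.
  u + s1 = 14
  3u + 3v + s2 = 39
  v + s3 = 13
  2u + 4v + s4 = 53
  u, v, s1, s2, s3, s4 ≥ 0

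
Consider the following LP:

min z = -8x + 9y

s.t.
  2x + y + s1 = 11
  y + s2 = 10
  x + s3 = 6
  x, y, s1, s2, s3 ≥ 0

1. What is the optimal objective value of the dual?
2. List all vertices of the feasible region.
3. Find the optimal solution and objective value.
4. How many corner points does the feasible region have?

1. -44 (by strong duality, equal to the primal optimum)
2. (0, 0), (5.5, 0), (0.5, 10), (0, 10)
3. x = 5.5, y = 0, z = -44
4. 4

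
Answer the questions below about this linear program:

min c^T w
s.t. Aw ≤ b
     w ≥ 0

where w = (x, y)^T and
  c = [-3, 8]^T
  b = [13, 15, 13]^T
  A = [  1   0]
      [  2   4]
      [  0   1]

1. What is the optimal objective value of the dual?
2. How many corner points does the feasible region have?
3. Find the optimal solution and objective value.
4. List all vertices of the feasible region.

1. -22.5 (by strong duality, equal to the primal optimum)
2. 3
3. x = 7.5, y = 0, z = -22.5
4. (0, 0), (7.5, 0), (0, 3.75)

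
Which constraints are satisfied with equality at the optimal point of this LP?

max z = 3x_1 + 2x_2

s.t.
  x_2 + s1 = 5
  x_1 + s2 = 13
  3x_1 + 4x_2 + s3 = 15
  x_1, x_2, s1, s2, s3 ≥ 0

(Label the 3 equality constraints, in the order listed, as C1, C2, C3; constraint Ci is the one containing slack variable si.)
Optimal: x_1 = 5, x_2 = 0
Slack at optimum:
  C1: slack = 5
  C2: slack = 8
  C3: slack = 0 (binding)
  x_1 ≥ 0: x_1 = 5
  x_2 ≥ 0: x_2 = 0 (binding)
Binding constraints: C3, x_2 ≥ 0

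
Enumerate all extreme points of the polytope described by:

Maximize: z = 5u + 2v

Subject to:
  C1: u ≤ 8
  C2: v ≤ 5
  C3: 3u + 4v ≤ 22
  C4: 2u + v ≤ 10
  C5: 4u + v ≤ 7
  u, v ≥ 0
Each vertex is the intersection of two constraint boundaries that also satisfies all remaining constraints:
  u = 0 and v = 0 → (0, 0)
  4u + v = 7 and v = 0 → (1.75, 0)
  v = 5 and 4u + v = 7 → (0.5, 5)
  v = 5 and u = 0 → (0, 5)

Vertices: (0, 0), (1.75, 0), (0.5, 5), (0, 5)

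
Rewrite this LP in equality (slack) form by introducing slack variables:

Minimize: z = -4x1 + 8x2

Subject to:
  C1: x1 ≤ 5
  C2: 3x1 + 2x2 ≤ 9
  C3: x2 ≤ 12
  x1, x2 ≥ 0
min z = -4x1 + 8x2

s.t.
  x1 + s1 = 5
  3x1 + 2x2 + s2 = 9
  x2 + s3 = 12
  x1, x2, s1, s2, s3 ≥ 0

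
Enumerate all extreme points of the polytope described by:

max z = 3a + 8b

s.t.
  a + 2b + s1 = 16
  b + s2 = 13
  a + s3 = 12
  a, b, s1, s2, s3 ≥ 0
Each vertex is the intersection of two constraint boundaries that also satisfies all remaining constraints:
  a = 0 and b = 0 → (0, 0)
  a = 12 and b = 0 → (12, 0)
  a + 2b = 16 and a = 12 → (12, 2)
  a + 2b = 16 and a = 0 → (0, 8)

Vertices: (0, 0), (12, 0), (12, 2), (0, 8)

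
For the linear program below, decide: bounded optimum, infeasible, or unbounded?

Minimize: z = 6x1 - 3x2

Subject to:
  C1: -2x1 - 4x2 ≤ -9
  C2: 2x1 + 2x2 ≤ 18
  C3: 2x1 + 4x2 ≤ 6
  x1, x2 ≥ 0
C3 requires 2x1 + 4x2 ≤ 6, while C1 (-2x1 - 4x2 ≤ -9) is equivalent to 2x1 + 4x2 ≥ 9. Together they would need 9 ≤ 2x1 + 4x2 ≤ 6, which is impossible since 9 > 6. No point satisfies all constraints.

Infeasible: no point satisfies all constraints simultaneously.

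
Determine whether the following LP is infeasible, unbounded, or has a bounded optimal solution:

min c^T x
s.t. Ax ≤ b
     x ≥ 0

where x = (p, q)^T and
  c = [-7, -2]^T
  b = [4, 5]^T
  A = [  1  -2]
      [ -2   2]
Feasible point: (0, 0) satisfies every constraint, so the LP is feasible.
Direction d = (1, 1): for each constraint row a, a·d ≤ 0 —
  (1)(1) + (-2)(1) = -1 ≤ 0
  (-2)(1) + (2)(1) = 0 ≤ 0
and d ≥ 0, so (0, 0) + t·d stays feasible for every t ≥ 0. Along this ray z = -7p - 2q changes by -9 per unit t, so z → −∞.

Unbounded — the objective can decrease without bound over the feasible region.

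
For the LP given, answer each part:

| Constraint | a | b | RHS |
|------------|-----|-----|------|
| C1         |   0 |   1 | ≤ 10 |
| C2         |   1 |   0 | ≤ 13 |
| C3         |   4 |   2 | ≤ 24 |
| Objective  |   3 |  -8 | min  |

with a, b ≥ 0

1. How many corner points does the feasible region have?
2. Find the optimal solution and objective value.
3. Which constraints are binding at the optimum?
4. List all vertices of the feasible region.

1. 4
2. a = 0, b = 10, z = -80
3. C1, a ≥ 0
4. (0, 0), (6, 0), (1, 10), (0, 10)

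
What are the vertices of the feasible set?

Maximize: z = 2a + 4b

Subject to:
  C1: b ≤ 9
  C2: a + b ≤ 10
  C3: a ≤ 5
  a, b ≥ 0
Each vertex is the intersection of two constraint boundaries that also satisfies all remaining constraints:
  a = 0 and b = 0 → (0, 0)
  a = 5 and b = 0 → (5, 0)
  a + b = 10 and a = 5 → (5, 5)
  b = 9 and a + b = 10 → (1, 9)
  b = 9 and a = 0 → (0, 9)

Vertices: (0, 0), (5, 0), (5, 5), (1, 9), (0, 9)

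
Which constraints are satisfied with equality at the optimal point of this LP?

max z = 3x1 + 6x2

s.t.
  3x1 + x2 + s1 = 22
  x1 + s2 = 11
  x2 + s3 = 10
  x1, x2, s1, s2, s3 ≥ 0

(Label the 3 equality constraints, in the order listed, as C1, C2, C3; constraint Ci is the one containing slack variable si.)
Optimal: x1 = 4, x2 = 10
Binding: C1, C3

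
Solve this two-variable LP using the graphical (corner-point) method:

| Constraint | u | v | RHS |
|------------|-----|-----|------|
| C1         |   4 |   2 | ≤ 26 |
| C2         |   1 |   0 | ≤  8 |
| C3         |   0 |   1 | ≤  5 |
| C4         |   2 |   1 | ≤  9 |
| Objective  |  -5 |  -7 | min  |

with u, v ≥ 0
Each vertex is the intersection of two constraint boundaries that also satisfies all remaining constraints:
  u = 0 and v = 0 → (0, 0)
  2u + v = 9 and v = 0 → (4.5, 0)
  v = 5 and 2u + v = 9 → (2, 5)
  v = 5 and u = 0 → (0, 5)

Evaluating z = -5u - 7v at each vertex:
  (0, 0): z = 0
  (4.5, 0): z = -22.5
  (2, 5): z = -45
  (0, 5): z = -35

The minimum is at (2, 5) with z = -45.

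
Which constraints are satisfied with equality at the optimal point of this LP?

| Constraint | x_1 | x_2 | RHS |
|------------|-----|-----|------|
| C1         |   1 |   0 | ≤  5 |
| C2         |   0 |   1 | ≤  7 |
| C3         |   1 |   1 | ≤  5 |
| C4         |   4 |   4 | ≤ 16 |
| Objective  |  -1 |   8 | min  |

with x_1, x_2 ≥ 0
Optimal: x_1 = 4, x_2 = 0
Binding: C4, x_2 ≥ 0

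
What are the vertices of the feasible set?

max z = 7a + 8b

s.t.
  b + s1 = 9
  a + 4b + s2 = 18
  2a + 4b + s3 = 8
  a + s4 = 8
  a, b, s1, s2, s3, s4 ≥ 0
Each vertex is the intersection of two constraint boundaries that also satisfies all remaining constraints:
  a = 0 and b = 0 → (0, 0)
  2a + 4b = 8 and b = 0 → (4, 0)
  2a + 4b = 8 and a = 0 → (0, 2)

Vertices: (0, 0), (4, 0), (0, 2)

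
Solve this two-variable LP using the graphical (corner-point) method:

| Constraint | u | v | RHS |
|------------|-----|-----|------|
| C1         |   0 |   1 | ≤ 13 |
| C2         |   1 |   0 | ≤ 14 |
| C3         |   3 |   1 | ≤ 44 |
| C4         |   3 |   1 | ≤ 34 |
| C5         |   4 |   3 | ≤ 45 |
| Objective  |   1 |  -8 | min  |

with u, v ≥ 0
u = 0, v = 13, z = -104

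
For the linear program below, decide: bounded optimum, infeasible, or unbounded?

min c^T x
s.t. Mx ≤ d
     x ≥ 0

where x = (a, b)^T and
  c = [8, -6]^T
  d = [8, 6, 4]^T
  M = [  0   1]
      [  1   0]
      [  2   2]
The point (0, 2) satisfies every constraint, so the LP is feasible; the constraints give a ≤ 6 and b ≤ 8, which with a, b ≥ 0 keep the feasible region inside a bounded box. A feasible, bounded LP attains a finite optimum at a vertex.

Evaluating z = 8a - 6b at each vertex:
  (0, 0): z = 0
  (2, 0): z = 16
  (0, 2): z = -12

Bounded optimum: z* = -12 at (0, 2).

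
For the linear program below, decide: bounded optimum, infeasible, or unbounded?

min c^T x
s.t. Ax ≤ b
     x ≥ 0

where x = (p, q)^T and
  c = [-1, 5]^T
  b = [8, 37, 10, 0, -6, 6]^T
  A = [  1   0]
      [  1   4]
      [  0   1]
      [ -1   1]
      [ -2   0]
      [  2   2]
The point (3, 0) satisfies every constraint, so the LP is feasible; the constraints give p ≤ 8 and q ≤ 10, which with p, q ≥ 0 keep the feasible region inside a bounded box. A feasible, bounded LP attains a finite optimum at a vertex.

Evaluating z = -p + 5q at each vertex:
  (3, 0): z = -3

Feasible with finite optimum z* = -3 at (3, 0).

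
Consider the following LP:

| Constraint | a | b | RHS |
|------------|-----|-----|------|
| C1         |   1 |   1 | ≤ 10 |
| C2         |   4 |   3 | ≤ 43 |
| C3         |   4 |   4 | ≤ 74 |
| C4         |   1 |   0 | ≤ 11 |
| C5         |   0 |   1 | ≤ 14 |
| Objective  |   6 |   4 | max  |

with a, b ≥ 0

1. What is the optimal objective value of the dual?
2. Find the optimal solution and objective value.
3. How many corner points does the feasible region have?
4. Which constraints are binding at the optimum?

1. 60 (by strong duality, equal to the primal optimum)
2. a = 10, b = 0, z = 60
3. 3
4. C1, b ≥ 0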